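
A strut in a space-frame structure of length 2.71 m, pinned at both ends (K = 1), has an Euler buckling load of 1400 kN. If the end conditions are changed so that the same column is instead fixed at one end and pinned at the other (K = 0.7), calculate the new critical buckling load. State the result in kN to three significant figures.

P_cr ∝ 1/K², so P_cr,new = P_cr,old × (K_old/K_new)² = 1400 × (1/0.7)²
= 1400 × 2.041 = 2860 kN

P_cr ≈ 2860 kN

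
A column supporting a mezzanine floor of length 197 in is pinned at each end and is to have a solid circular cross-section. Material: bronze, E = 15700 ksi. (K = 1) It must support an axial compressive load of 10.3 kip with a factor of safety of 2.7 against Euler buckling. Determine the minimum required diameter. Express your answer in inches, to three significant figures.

Required P_cr = n·P = 2.7 × 10.3 = 27.81 kip
L_e = K·L = 1 × 197 = 197.0 in
Required I = P_cr·L_e²/(π²E) = 2.781×10^4 × 197.0² / (π² × 1.57×10^7) = 6.965 in⁴
Solid circle: I = πd⁴/64  ⇒  d = (64I/π)^(1/4) = (64×6.965/π)^(1/4) = 3.45 in

d ≈ 3.45 in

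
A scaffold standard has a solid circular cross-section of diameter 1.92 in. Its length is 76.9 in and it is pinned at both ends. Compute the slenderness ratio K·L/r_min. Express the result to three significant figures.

I = πd⁴/64 = π×1.92⁴/64 = 0.6671 in⁴
A = 2.895 in²;  r_min = √(I/A) = √(0.6671/2.895) = 0.4800 in
L_e = K·L = 1 × 76.9 = 76.90 in
λ = L_e / r_min = 76.900 / 0.4800 = 160

λ ≈ 160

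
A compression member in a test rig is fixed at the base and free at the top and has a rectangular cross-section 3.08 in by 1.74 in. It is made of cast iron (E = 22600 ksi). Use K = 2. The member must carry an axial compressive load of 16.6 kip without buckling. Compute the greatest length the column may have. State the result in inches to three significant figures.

L_max ≈ 67.4 in

Buckling occurs about the weak axis: I_min = h·b³/12 with b = 1.74 in (the shorter side).
I_min = 3.08×1.74³/12 = 1.352 in⁴
At the buckling limit P_cr = P = 1.660×10^4 lb
From P_cr = π²EI/(K·L)²:  L = (1/K)·√(π²EI/P_cr) = (1/2)·√(π²×2.26×10^7×1.352/1.660×10^4)
L = 67.4 in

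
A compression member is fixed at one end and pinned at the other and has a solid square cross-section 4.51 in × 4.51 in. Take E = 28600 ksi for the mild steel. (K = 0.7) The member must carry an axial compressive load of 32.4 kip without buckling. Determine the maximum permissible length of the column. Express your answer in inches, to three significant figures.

I = a⁴/12 = 4.51⁴/12 = 34.48 in⁴
At the buckling limit P_cr = P = 3.240×10^4 lb
From P_cr = π²EI/(K·L)²:  L = (1/K)·√(π²EI/P_cr) = (1/0.7)·√(π²×2.86×10^7×34.48/3.240×10^4)
L = 783 in

L_max ≈ 783 in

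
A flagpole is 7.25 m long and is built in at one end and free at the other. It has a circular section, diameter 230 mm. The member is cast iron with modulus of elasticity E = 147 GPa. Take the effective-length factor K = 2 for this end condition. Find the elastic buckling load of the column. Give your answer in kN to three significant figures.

I = πd⁴/64 = π×230⁴/64 = 1.374×10^8 mm⁴
I = 1.374×10^8 mm⁴ = 1.374×10^-4 m⁴
Effective length L_e = K·L = 2 × 7.25 = 14.50 m
P_cr = π²EI / L_e² = π² × 147×10⁹ × 1.374×10^-4 / 14.50² = 9.479×10^5 N

P_cr ≈ 948 kN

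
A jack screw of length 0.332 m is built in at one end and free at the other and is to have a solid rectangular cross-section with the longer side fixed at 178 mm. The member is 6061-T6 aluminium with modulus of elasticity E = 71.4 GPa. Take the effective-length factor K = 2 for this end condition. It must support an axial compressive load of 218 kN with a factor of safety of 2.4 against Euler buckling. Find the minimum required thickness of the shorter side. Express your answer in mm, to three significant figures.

Required P_cr = n·P = 2.4 × 218 = 523.2 kN
L_e = K·L = 2 × 0.332 = 0.6640 m
Required I = P_cr·L_e²/(π²E) = 5.232×10^5 × 0.6640² / (π² × 7.14×10^10) = 3.273×10^-7 m⁴
I_req = 3.273×10^5 mm⁴
Rectangle, weak axis: I_min = h·b³/12 with h = 178 mm fixed  ⇒  b = (12I/h)^(1/3) = 28.0 mm

b ≈ 28.0 mm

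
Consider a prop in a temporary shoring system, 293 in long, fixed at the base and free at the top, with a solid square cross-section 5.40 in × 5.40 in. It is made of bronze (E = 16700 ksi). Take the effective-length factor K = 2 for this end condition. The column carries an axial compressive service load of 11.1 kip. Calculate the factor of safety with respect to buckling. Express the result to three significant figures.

I = a⁴/12 = 5.40⁴/12 = 70.86 in⁴
Effective length L_e = K·L = 2 × 293 = 586.0 in
P_cr = π²EI / L_e² = π² × 16700×10³ × 70.86 / 586.0² = 3.401×10^4 lb
Factor of safety n = P_cr / P = 34.011 / 11.1 = 3.06

n ≈ 3.06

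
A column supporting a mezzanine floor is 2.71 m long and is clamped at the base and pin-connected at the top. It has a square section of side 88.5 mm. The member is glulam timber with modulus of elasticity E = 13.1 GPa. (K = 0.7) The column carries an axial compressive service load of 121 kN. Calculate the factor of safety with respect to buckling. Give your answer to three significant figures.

n ≈ 1.52

I = a⁴/12 = 88.5⁴/12 = 5.112×10^6 mm⁴
I = 5.112×10^6 mm⁴ = 5.112×10^-6 m⁴
Effective length L_e = K·L = 0.7 × 2.71 = 1.897 m
P_cr = π²EI / L_e² = π² × 13.1×10⁹ × 5.112×10^-6 / 1.897² = 1.837×10^5 N
Factor of safety n = P_cr / P = 183.67 / 121 = 1.52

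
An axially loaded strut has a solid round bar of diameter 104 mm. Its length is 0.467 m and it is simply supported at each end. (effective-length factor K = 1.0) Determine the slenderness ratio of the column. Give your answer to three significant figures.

For a solid circle r = d/4 = 104/4 = 26.00 mm
L_e = K·L = 1 × 0.467 m = 0.4670 m = 467.00 mm
λ = L_e / r_min = 467.00 / 26.00 = 18.0

λ ≈ 18.0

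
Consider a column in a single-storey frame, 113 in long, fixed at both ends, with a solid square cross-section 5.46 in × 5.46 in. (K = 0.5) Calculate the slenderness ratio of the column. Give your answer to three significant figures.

λ ≈ 35.8

For a square r = a/√12 = 5.46/√12 = 1.576 in
L_e = K·L = 0.5 × 113 = 56.50 in
λ = L_e / r_min = 56.500 / 1.576 = 35.8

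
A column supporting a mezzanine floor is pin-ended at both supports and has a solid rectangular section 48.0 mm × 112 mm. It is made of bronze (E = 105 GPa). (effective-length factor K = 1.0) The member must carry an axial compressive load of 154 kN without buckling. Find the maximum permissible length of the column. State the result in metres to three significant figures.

L_max ≈ 2.64 m

Buckling occurs about the weak axis: I_min = h·b³/12 with b = 48.0 mm (the shorter side).
I_min = 112×48.0³/12 = 1.032×10^6 mm⁴
I = 1.032×10^-6 m⁴
At the buckling limit P_cr = P = 1.540×10^5 N
From P_cr = π²EI/(K·L)²:  L = (1/K)·√(π²EI/P_cr) = (1/1)·√(π²×1.05×10^11×1.032×10^-6/1.540×10^5)
L = 2.64 m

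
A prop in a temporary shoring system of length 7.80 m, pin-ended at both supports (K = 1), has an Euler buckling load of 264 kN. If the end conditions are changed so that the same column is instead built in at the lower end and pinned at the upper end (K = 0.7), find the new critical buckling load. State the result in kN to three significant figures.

P_cr ≈ 539 kN

P_cr ∝ 1/K², so P_cr,new = P_cr,old × (K_old/K_new)² = 264 × (1/0.7)²
= 264 × 2.041 = 539 kN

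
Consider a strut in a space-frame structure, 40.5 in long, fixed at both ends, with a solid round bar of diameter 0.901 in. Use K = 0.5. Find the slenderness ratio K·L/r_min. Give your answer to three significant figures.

λ ≈ 89.9

I = πd⁴/64 = π×0.901⁴/64 = 3.235×10^-2 in⁴
A = 0.6376 in²;  r_min = √(I/A) = √(3.235×10^-2/0.6376) = 0.2252 in
L_e = K·L = 0.5 × 40.5 = 20.25 in
λ = L_e / r_min = 20.250 / 0.2252 = 89.9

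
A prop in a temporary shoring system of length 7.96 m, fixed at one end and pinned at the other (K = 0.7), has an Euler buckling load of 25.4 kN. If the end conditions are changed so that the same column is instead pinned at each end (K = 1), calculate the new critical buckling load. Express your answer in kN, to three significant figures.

P_cr ≈ 12.4 kN

P_cr ∝ 1/K², so P_cr,new = P_cr,old × (K_old/K_new)² = 25.4 × (0.7/1)²
= 25.4 × 0.4900 = 12.4 kN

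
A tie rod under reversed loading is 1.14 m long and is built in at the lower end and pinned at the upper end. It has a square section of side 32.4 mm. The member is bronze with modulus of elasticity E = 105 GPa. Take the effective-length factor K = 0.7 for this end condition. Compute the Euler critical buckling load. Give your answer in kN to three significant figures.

I = a⁴/12 = 32.4⁴/12 = 9.183×10^4 mm⁴
I = 9.183×10^4 mm⁴ = 9.183×10^-8 m⁴
Effective length L_e = K·L = 0.7 × 1.14 = 0.7980 m
P_cr = π²EI / L_e² = π² × 105×10⁹ × 9.183×10^-8 / 0.7980² = 1.494×10^5 N

P_cr ≈ 149 kN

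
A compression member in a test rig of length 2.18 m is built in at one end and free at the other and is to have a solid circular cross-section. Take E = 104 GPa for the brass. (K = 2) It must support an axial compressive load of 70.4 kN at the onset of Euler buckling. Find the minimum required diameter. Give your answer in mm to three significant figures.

L_e = K·L = 2 × 2.18 = 4.360 m
Required I = P_cr·L_e²/(π²E) = 7.040×10^4 × 4.360² / (π² × 1.04×10^11) = 1.304×10^-6 m⁴
I_req = 1.304×10^6 mm⁴
Solid circle: I = πd⁴/64  ⇒  d = (64I/π)^(1/4) = (64×1.304×10^6/π)^(1/4) = 71.8 mm

d ≈ 71.8 mm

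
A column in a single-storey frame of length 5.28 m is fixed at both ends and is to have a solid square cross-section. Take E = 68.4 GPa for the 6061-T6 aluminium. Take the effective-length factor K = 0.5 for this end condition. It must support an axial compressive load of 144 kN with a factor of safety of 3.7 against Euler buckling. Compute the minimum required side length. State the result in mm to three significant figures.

Required P_cr = n·P = 3.7 × 144 = 532.8 kN
L_e = K·L = 0.5 × 5.28 = 2.640 m
Required I = P_cr·L_e²/(π²E) = 5.328×10^5 × 2.640² / (π² × 6.84×10^10) = 5.501×10^-6 m⁴
I_req = 5.501×10^6 mm⁴
Solid square: I = a⁴/12  ⇒  a = (12I)^(1/4) = (12×5.501×10^6)^(1/4) = 90.1 mm

a ≈ 90.1 mm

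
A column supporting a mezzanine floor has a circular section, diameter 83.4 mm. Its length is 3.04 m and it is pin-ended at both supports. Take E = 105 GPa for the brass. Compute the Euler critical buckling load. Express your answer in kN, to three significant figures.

I = πd⁴/64 = π×83.4⁴/64 = 2.375×10^6 mm⁴
I = 2.375×10^6 mm⁴ = 2.375×10^-6 m⁴
Effective length L_e = K·L = 1 × 3.04 = 3.040 m
P_cr = π²EI / L_e² = π² × 105×10⁹ × 2.375×10^-6 / 3.040² = 2.663×10^5 N

P_cr ≈ 266 kN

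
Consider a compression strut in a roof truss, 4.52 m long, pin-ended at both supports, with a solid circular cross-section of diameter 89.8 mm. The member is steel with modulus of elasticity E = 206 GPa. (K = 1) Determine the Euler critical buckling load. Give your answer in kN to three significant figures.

P_cr ≈ 318 kN

I = πd⁴/64 = π×89.8⁴/64 = 3.192×10^6 mm⁴
I = 3.192×10^6 mm⁴ = 3.192×10^-6 m⁴
Effective length L_e = K·L = 1 × 4.52 = 4.520 m
P_cr = π²EI / L_e² = π² × 206×10⁹ × 3.192×10^-6 / 4.520² = 3.177×10^5 N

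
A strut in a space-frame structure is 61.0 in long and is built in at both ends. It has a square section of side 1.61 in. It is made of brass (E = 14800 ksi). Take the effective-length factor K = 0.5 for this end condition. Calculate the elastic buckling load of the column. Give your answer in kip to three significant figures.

I = a⁴/12 = 1.61⁴/12 = 0.5599 in⁴
Effective length L_e = K·L = 0.5 × 61.0 = 30.50 in
P_cr = π²EI / L_e² = π² × 14800×10³ × 0.5599 / 30.50² = 8.792×10^4 lb

P_cr ≈ 87.9 kip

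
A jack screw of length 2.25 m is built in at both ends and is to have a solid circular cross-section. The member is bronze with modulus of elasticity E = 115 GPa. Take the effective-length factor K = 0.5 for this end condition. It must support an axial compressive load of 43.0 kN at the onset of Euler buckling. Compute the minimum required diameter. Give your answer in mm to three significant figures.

L_e = K·L = 0.5 × 2.25 = 1.125 m
Required I = P_cr·L_e²/(π²E) = 4.300×10^4 × 1.125² / (π² × 1.15×10^11) = 4.795×10^-8 m⁴
I_req = 4.795×10^4 mm⁴
Solid circle: I = πd⁴/64  ⇒  d = (64I/π)^(1/4) = (64×4.795×10^4/π)^(1/4) = 31.4 mm

d ≈ 31.4 mm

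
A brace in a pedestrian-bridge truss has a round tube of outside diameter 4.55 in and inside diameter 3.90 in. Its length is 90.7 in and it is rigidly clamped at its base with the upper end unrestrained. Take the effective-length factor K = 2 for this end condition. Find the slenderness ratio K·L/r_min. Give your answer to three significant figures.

λ ≈ 121

d_o = 4.55 in, d_i = 3.90 in
I = π(d_o⁴ − d_i⁴)/64 = π(4.55⁴ − 3.900⁴)/64 = 9.682 in⁴
A = 4.314 in²;  r_min = √(I/A) = √(9.682/4.314) = 1.498 in
L_e = K·L = 2 × 90.7 = 181.4 in
λ = L_e / r_min = 181.40 / 1.498 = 121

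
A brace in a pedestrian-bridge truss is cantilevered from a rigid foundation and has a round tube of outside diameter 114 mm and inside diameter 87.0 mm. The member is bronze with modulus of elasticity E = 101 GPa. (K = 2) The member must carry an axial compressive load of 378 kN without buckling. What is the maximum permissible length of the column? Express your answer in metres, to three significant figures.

L_max ≈ 1.90 m

d_o = 114 mm, d_i = 87.0 mm
I = π(d_o⁴ − d_i⁴)/64 = π(114⁴ − 87.00⁴)/64 = 5.478×10^6 mm⁴
I = 5.478×10^-6 m⁴
At the buckling limit P_cr = P = 3.780×10^5 N
From P_cr = π²EI/(K·L)²:  L = (1/K)·√(π²EI/P_cr) = (1/2)·√(π²×1.01×10^11×5.478×10^-6/3.780×10^5)
L = 1.90 m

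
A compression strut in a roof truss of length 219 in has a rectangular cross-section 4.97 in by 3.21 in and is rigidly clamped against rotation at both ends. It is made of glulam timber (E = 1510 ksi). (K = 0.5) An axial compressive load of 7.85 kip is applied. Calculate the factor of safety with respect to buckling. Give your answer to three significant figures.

Buckling occurs about the weak axis: I_min = h·b³/12 with b = 3.21 in (the shorter side).
I_min = 4.97×3.21³/12 = 13.70 in⁴
Effective length L_e = K·L = 0.5 × 219 = 109.5 in
P_cr = π²EI / L_e² = π² × 1510×10³ × 13.70 / 109.5² = 1.703×10^4 lb
Factor of safety n = P_cr / P = 17.027 / 7.85 = 2.17

n ≈ 2.17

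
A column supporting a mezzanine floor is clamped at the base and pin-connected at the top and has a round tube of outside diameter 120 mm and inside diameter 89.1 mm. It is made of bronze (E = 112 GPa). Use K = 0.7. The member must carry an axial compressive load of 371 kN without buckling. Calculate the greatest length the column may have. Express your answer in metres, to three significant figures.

d_o = 120 mm, d_i = 89.1 mm
I = π(d_o⁴ − d_i⁴)/64 = π(120⁴ − 89.10⁴)/64 = 7.085×10^6 mm⁴
I = 7.085×10^-6 m⁴
At the buckling limit P_cr = P = 3.710×10^5 N
From P_cr = π²EI/(K·L)²:  L = (1/K)·√(π²EI/P_cr) = (1/0.7)·√(π²×1.12×10^11×7.085×10^-6/3.710×10^5)
L = 6.56 m

L_max ≈ 6.56 m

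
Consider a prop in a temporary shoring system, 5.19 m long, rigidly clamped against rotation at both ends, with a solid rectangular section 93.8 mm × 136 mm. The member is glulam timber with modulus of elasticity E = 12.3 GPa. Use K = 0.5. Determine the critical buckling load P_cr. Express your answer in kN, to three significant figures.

Buckling occurs about the weak axis: I_min = h·b³/12 with b = 93.8 mm (the shorter side).
I_min = 136×93.8³/12 = 9.353×10^6 mm⁴
I = 9.353×10^6 mm⁴ = 9.353×10^-6 m⁴
Effective length L_e = K·L = 0.5 × 5.19 = 2.595 m
P_cr = π²EI / L_e² = π² × 12.3×10⁹ × 9.353×10^-6 / 2.595² = 1.686×10^5 N

P_cr ≈ 169 kN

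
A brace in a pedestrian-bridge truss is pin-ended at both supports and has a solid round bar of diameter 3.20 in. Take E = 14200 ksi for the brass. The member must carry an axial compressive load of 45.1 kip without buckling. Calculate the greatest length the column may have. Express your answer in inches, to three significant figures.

L_max ≈ 126 in

I = πd⁴/64 = π×3.20⁴/64 = 5.147 in⁴
At the buckling limit P_cr = P = 4.510×10^4 lb
From P_cr = π²EI/(K·L)²:  L = (1/K)·√(π²EI/P_cr) = (1/1)·√(π²×1.42×10^7×5.147/4.510×10^4)
L = 126 in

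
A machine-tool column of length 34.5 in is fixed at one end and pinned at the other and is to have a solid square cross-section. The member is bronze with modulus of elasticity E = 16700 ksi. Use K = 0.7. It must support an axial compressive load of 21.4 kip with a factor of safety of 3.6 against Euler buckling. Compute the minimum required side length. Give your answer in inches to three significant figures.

a ≈ 1.34 in

Required P_cr = n·P = 3.6 × 21.4 = 77.04 kip
L_e = K·L = 0.7 × 34.5 = 24.15 in
Required I = P_cr·L_e²/(π²E) = 7.704×10^4 × 24.15² / (π² × 1.67×10^7) = 0.2726 in⁴
Solid square: I = a⁴/12  ⇒  a = (12I)^(1/4) = (12×0.2726)^(1/4) = 1.34 in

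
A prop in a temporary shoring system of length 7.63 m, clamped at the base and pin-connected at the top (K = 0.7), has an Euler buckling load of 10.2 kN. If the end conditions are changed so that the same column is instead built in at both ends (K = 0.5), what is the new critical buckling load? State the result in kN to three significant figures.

P_cr ≈ 20.0 kN

P_cr ∝ 1/K², so P_cr,new = P_cr,old × (K_old/K_new)² = 10.2 × (0.7/0.5)²
= 10.2 × 1.960 = 20.0 kN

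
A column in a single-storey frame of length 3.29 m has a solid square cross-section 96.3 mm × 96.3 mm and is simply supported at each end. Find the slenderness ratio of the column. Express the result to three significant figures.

I = a⁴/12 = 96.3⁴/12 = 7.167×10^6 mm⁴
A = 9.274×10^3 mm²;  r_min = √(I/A) = √(7.167×10^6/9.274×10^3) = 27.80 mm
L_e = K·L = 1 × 3.29 m = 3.290 m = 3290.0 mm
λ = L_e / r_min = 3290.0 / 27.80 = 118

λ ≈ 118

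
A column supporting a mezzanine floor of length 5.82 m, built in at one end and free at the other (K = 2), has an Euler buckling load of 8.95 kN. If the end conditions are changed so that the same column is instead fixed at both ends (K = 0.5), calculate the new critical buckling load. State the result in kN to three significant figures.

P_cr ∝ 1/K², so P_cr,new = P_cr,old × (K_old/K_new)² = 8.95 × (2/0.5)²
= 8.95 × 16.00 = 143 kN

P_cr ≈ 143 kN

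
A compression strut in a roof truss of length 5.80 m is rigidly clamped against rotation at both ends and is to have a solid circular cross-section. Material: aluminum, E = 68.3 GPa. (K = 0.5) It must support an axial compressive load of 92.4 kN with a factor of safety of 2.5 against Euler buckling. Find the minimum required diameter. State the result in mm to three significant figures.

Required P_cr = n·P = 2.5 × 92.4 = 231.0 kN
L_e = K·L = 0.5 × 5.80 = 2.900 m
Required I = P_cr·L_e²/(π²E) = 2.310×10^5 × 2.900² / (π² × 6.83×10^10) = 2.882×10^-6 m⁴
I_req = 2.882×10^6 mm⁴
Solid circle: I = πd⁴/64  ⇒  d = (64I/π)^(1/4) = (64×2.882×10^6/π)^(1/4) = 87.5 mm

d ≈ 87.5 mm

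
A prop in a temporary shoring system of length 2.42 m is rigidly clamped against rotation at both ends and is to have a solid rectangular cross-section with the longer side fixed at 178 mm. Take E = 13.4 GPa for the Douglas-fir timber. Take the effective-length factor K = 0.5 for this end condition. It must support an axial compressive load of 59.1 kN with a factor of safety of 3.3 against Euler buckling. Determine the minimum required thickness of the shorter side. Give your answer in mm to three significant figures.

Required P_cr = n·P = 3.3 × 59.1 = 195.0 kN
L_e = K·L = 0.5 × 2.42 = 1.210 m
Required I = P_cr·L_e²/(π²E) = 1.950×10^5 × 1.210² / (π² × 1.34×10^10) = 2.159×10^-6 m⁴
I_req = 2.159×10^6 mm⁴
Rectangle, weak axis: I_min = h·b³/12 with h = 178 mm fixed  ⇒  b = (12I/h)^(1/3) = 52.6 mm

b ≈ 52.6 mm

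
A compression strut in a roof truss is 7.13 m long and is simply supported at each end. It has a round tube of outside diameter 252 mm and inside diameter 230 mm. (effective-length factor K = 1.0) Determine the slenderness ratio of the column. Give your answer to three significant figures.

d_o = 252 mm, d_i = 230 mm
I = π(d_o⁴ − d_i⁴)/64 = π(252⁴ − 230.0⁴)/64 = 6.059×10^7 mm⁴
A = 8.328×10^3 mm²;  r_min = √(I/A) = √(6.059×10^7/8.328×10^3) = 85.30 mm
L_e = K·L = 1 × 7.13 m = 7.130 m = 7130.0 mm
λ = L_e / r_min = 7130.0 / 85.30 = 83.6

λ ≈ 83.6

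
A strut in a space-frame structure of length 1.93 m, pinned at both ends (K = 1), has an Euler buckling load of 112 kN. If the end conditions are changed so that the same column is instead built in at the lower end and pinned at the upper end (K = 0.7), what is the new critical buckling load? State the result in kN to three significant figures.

P_cr ∝ 1/K², so P_cr,new = P_cr,old × (K_old/K_new)² = 112 × (1/0.7)²
= 112 × 2.041 = 229 kN

P_cr ≈ 229 kN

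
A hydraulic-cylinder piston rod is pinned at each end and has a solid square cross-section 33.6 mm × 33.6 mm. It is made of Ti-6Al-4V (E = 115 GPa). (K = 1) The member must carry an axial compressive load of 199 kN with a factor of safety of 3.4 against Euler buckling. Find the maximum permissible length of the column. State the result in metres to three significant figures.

I = a⁴/12 = 33.6⁴/12 = 1.062×10^5 mm⁴
I = 1.062×10^-7 m⁴
Required critical load P_cr = n·P = 3.4 × 199 = 676.6 kN = 6.766×10^5 N
From P_cr = π²EI/(K·L)²:  L = (1/K)·√(π²EI/P_cr) = (1/1)·√(π²×1.15×10^11×1.062×10^-7/6.766×10^5)
L = 0.422 m

L_max ≈ 0.422 m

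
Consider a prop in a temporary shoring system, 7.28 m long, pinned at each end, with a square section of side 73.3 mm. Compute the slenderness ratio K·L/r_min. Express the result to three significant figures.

λ ≈ 344

I = a⁴/12 = 73.3⁴/12 = 2.406×10^6 mm⁴
A = 5.373×10^3 mm²;  r_min = √(I/A) = √(2.406×10^6/5.373×10^3) = 21.16 mm
L_e = K·L = 1 × 7.28 m = 7.280 m = 7280.0 mm
λ = L_e / r_min = 7280.0 / 21.16 = 344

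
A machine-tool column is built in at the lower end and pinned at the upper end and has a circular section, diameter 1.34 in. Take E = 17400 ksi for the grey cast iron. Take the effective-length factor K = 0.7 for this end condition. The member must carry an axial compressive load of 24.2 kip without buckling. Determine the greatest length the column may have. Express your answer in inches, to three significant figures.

L_max ≈ 47.9 in

I = πd⁴/64 = π×1.34⁴/64 = 0.1583 in⁴
At the buckling limit P_cr = P = 2.420×10^4 lb
From P_cr = π²EI/(K·L)²:  L = (1/K)·√(π²EI/P_cr) = (1/0.7)·√(π²×1.74×10^7×0.1583/2.420×10^4)
L = 47.9 in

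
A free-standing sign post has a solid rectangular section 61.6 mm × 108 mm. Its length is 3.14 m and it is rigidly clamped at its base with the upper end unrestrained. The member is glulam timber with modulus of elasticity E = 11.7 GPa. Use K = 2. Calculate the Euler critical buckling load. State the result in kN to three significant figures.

Buckling occurs about the weak axis: I_min = h·b³/12 with b = 61.6 mm (the shorter side).
I_min = 108×61.6³/12 = 2.104×10^6 mm⁴
I = 2.104×10^6 mm⁴ = 2.104×10^-6 m⁴
Effective length L_e = K·L = 2 × 3.14 = 6.280 m
P_cr = π²EI / L_e² = π² × 11.7×10⁹ × 2.104×10^-6 / 6.280² = 6.160×10^3 N

P_cr ≈ 6.16 kN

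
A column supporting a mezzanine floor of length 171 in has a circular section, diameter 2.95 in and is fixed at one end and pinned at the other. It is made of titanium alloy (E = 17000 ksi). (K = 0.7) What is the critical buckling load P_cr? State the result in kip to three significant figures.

P_cr ≈ 43.5 kip

I = πd⁴/64 = π×2.95⁴/64 = 3.718 in⁴
Effective length L_e = K·L = 0.7 × 171 = 119.7 in
P_cr = π²EI / L_e² = π² × 17000×10³ × 3.718 / 119.7² = 4.353×10^4 lb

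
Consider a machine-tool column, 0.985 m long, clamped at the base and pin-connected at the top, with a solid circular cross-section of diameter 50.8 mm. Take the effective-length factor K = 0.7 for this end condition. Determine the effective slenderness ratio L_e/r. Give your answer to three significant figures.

λ ≈ 54.3

For a solid circle r = d/4 = 50.8/4 = 12.70 mm
L_e = K·L = 0.7 × 0.985 m = 0.6895 m = 689.50 mm
λ = L_e / r_min = 689.50 / 12.70 = 54.3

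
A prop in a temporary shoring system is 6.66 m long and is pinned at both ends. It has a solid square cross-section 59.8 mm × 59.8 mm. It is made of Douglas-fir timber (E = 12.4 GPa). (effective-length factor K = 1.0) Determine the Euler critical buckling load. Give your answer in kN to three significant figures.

I = a⁴/12 = 59.8⁴/12 = 1.066×10^6 mm⁴
I = 1.066×10^6 mm⁴ = 1.066×10^-6 m⁴
Effective length L_e = K·L = 1 × 6.66 = 6.660 m
P_cr = π²EI / L_e² = π² × 12.4×10⁹ × 1.066×10^-6 / 6.660² = 2.940×10^3 N

P_cr ≈ 2.94 kN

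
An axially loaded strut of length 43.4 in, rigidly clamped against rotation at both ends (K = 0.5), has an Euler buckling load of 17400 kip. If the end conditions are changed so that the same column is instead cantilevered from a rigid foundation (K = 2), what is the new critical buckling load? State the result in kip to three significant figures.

P_cr ≈ 1090 kip

P_cr ∝ 1/K², so P_cr,new = P_cr,old × (K_old/K_new)² = 17400 × (0.5/2)²
= 17400 × 0.06250 = 1090 kip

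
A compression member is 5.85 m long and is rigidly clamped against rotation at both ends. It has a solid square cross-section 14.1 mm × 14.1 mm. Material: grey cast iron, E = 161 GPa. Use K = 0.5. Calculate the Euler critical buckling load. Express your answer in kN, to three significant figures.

I = a⁴/12 = 14.1⁴/12 = 3.294×10^3 mm⁴
I = 3.294×10^3 mm⁴ = 3.294×10^-9 m⁴
Effective length L_e = K·L = 0.5 × 5.85 = 2.925 m
P_cr = π²EI / L_e² = π² × 161×10⁹ × 3.294×10^-9 / 2.925² = 611.7 N

P_cr ≈ 0.612 kN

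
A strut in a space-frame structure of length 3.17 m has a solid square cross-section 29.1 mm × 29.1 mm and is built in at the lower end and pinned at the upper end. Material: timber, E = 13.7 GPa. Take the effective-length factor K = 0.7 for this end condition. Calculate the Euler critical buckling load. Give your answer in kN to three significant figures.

P_cr ≈ 1.64 kN

I = a⁴/12 = 29.1⁴/12 = 5.976×10^4 mm⁴
I = 5.976×10^4 mm⁴ = 5.976×10^-8 m⁴
Effective length L_e = K·L = 0.7 × 3.17 = 2.219 m
P_cr = π²EI / L_e² = π² × 13.7×10⁹ × 5.976×10^-8 / 2.219² = 1.641×10^3 N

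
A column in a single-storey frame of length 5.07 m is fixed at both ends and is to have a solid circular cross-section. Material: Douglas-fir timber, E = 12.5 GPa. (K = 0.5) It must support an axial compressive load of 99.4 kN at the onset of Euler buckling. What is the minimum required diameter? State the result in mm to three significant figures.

L_e = K·L = 0.5 × 5.07 = 2.535 m
Required I = P_cr·L_e²/(π²E) = 9.940×10^4 × 2.535² / (π² × 1.25×10^10) = 5.178×10^-6 m⁴
I_req = 5.178×10^6 mm⁴
Solid circle: I = πd⁴/64  ⇒  d = (64I/π)^(1/4) = (64×5.178×10^6/π)^(1/4) = 101 mm

d ≈ 101 mm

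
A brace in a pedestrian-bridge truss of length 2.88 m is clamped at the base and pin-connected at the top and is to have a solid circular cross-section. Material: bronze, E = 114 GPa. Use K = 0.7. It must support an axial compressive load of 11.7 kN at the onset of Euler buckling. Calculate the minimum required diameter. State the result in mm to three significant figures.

L_e = K·L = 0.7 × 2.88 = 2.016 m
Required I = P_cr·L_e²/(π²E) = 1.170×10^4 × 2.016² / (π² × 1.14×10^11) = 4.226×10^-8 m⁴
I_req = 4.226×10^4 mm⁴
Solid circle: I = πd⁴/64  ⇒  d = (64I/π)^(1/4) = (64×4.226×10^4/π)^(1/4) = 30.5 mm

d ≈ 30.5 mm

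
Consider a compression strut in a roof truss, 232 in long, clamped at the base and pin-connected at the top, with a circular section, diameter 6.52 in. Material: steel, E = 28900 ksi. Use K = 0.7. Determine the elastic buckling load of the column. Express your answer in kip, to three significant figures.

I = πd⁴/64 = π×6.52⁴/64 = 88.71 in⁴
Effective length L_e = K·L = 0.7 × 232 = 162.4 in
P_cr = π²EI / L_e² = π² × 28900×10³ × 88.71 / 162.4² = 9.594×10^5 lb

P_cr ≈ 959 kip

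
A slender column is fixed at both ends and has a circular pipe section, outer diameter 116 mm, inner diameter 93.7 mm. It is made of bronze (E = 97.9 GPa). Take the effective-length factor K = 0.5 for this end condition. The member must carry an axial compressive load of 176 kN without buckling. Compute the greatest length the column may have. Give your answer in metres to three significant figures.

L_max ≈ 10.6 m

d_o = 116 mm, d_i = 93.7 mm
I = π(d_o⁴ − d_i⁴)/64 = π(116⁴ − 93.70⁴)/64 = 5.104×10^6 mm⁴
I = 5.104×10^-6 m⁴
At the buckling limit P_cr = P = 1.760×10^5 N
From P_cr = π²EI/(K·L)²:  L = (1/K)·√(π²EI/P_cr) = (1/0.5)·√(π²×9.79×10^10×5.104×10^-6/1.760×10^5)
L = 10.6 m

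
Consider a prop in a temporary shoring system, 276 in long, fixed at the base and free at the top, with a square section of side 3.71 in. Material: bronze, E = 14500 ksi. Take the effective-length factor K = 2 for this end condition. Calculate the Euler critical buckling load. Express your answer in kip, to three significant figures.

P_cr ≈ 7.41 kip

I = a⁴/12 = 3.71⁴/12 = 15.79 in⁴
Effective length L_e = K·L = 2 × 276 = 552.0 in
P_cr = π²EI / L_e² = π² × 14500×10³ × 15.79 / 552.0² = 7.415×10^3 lb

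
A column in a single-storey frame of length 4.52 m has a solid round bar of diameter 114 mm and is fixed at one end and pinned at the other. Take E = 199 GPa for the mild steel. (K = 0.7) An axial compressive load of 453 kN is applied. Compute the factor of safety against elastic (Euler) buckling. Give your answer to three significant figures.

I = πd⁴/64 = π×114⁴/64 = 8.291×10^6 mm⁴
I = 8.291×10^6 mm⁴ = 8.291×10^-6 m⁴
Effective length L_e = K·L = 0.7 × 4.52 = 3.164 m
P_cr = π²EI / L_e² = π² × 199×10⁹ × 8.291×10^-6 / 3.164² = 1.627×10^6 N
Factor of safety n = P_cr / P = 1626.6 / 453 = 3.59

n ≈ 3.59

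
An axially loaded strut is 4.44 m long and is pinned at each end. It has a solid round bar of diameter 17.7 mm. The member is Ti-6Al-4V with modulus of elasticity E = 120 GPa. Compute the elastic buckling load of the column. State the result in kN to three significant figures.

I = πd⁴/64 = π×17.7⁴/64 = 4.818×10^3 mm⁴
I = 4.818×10^3 mm⁴ = 4.818×10^-9 m⁴
Effective length L_e = K·L = 1 × 4.44 = 4.440 m
P_cr = π²EI / L_e² = π² × 120×10⁹ × 4.818×10^-9 / 4.440² = 289.5 N

P_cr ≈ 0.289 kN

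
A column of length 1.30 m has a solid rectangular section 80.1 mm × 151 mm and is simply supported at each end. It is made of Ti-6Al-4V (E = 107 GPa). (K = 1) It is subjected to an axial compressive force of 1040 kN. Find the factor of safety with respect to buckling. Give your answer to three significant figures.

n ≈ 3.89

Buckling occurs about the weak axis: I_min = h·b³/12 with b = 80.1 mm (the shorter side).
I_min = 151×80.1³/12 = 6.467×10^6 mm⁴
I = 6.467×10^6 mm⁴ = 6.467×10^-6 m⁴
Effective length L_e = K·L = 1 × 1.30 = 1.300 m
P_cr = π²EI / L_e² = π² × 107×10⁹ × 6.467×10^-6 / 1.300² = 4.041×10^6 N
Factor of safety n = P_cr / P = 4041.0 / 1040 = 3.89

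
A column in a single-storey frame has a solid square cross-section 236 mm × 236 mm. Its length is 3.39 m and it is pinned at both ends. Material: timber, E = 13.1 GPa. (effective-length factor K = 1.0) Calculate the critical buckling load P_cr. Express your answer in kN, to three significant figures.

I = a⁴/12 = 236⁴/12 = 2.585×10^8 mm⁴
I = 2.585×10^8 mm⁴ = 2.585×10^-4 m⁴
Effective length L_e = K·L = 1 × 3.39 = 3.390 m
P_cr = π²EI / L_e² = π² × 13.1×10⁹ × 2.585×10^-4 / 3.390² = 2.908×10^6 N

P_cr ≈ 2910 kN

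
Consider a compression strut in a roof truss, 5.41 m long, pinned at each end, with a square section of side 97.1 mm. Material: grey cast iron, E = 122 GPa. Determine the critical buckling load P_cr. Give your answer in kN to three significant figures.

I = a⁴/12 = 97.1⁴/12 = 7.408×10^6 mm⁴
I = 7.408×10^6 mm⁴ = 7.408×10^-6 m⁴
Effective length L_e = K·L = 1 × 5.41 = 5.410 m
P_cr = π²EI / L_e² = π² × 122×10⁹ × 7.408×10^-6 / 5.410² = 3.048×10^5 N

P_cr ≈ 305 kN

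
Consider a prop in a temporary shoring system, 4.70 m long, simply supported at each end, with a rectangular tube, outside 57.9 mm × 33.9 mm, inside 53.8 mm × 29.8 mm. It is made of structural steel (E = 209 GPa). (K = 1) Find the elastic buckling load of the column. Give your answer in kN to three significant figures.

Weak-axis I_min = (h_o·b_o³ − h_i·b_i³)/12 with b_o = 33.9, b_i = 29.80 mm (shorter outer/inner sides).
I_min = (57.9×33.9³ − 53.80×29.80³)/12 = 6.933×10^4 mm⁴
I = 6.933×10^4 mm⁴ = 6.933×10^-8 m⁴
Effective length L_e = K·L = 1 × 4.70 = 4.700 m
P_cr = π²EI / L_e² = π² × 209×10⁹ × 6.933×10^-8 / 4.700² = 6.474×10^3 N

P_cr ≈ 6.47 kN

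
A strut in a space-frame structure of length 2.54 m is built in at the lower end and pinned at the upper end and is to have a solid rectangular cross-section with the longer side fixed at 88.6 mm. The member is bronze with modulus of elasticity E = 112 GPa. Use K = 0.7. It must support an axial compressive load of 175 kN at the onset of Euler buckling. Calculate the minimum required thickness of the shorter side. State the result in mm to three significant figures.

L_e = K·L = 0.7 × 2.54 = 1.778 m
Required I = P_cr·L_e²/(π²E) = 1.750×10^5 × 1.778² / (π² × 1.12×10^11) = 5.005×10^-7 m⁴
I_req = 5.005×10^5 mm⁴
Rectangle, weak axis: I_min = h·b³/12 with h = 88.6 mm fixed  ⇒  b = (12I/h)^(1/3) = 40.8 mm

b ≈ 40.8 mm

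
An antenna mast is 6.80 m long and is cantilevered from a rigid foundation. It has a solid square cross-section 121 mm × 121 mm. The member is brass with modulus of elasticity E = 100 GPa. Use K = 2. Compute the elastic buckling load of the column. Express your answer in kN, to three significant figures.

I = a⁴/12 = 121⁴/12 = 1.786×10^7 mm⁴
I = 1.786×10^7 mm⁴ = 1.786×10^-5 m⁴
Effective length L_e = K·L = 2 × 6.80 = 13.60 m
P_cr = π²EI / L_e² = π² × 100×10⁹ × 1.786×10^-5 / 13.60² = 9.532×10^4 N

P_cr ≈ 95.3 kN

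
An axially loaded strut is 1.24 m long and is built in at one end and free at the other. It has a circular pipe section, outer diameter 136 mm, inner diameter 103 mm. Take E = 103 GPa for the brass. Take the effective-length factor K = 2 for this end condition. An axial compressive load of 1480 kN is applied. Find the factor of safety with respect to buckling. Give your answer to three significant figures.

n ≈ 1.26

d_o = 136 mm, d_i = 103 mm
I = π(d_o⁴ − d_i⁴)/64 = π(136⁴ − 103.0⁴)/64 = 1.127×10^7 mm⁴
I = 1.127×10^7 mm⁴ = 1.127×10^-5 m⁴
Effective length L_e = K·L = 2 × 1.24 = 2.480 m
P_cr = π²EI / L_e² = π² × 103×10⁹ × 1.127×10^-5 / 2.480² = 1.862×10^6 N
Factor of safety n = P_cr / P = 1862.4 / 1480 = 1.26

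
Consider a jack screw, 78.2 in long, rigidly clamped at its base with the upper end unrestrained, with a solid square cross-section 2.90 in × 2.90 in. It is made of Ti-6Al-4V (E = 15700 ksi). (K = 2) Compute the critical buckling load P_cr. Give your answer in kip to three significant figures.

P_cr ≈ 37.3 kip

I = a⁴/12 = 2.90⁴/12 = 5.894 in⁴
Effective length L_e = K·L = 2 × 78.2 = 156.4 in
P_cr = π²EI / L_e² = π² × 15700×10³ × 5.894 / 156.4² = 3.734×10^4 lb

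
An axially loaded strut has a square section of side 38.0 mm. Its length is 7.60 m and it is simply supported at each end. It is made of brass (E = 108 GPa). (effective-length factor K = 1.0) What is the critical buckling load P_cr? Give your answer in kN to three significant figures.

I = a⁴/12 = 38.0⁴/12 = 1.738×10^5 mm⁴
I = 1.738×10^5 mm⁴ = 1.738×10^-7 m⁴
Effective length L_e = K·L = 1 × 7.60 = 7.600 m
P_cr = π²EI / L_e² = π² × 108×10⁹ × 1.738×10^-7 / 7.600² = 3.207×10^3 N

P_cr ≈ 3.21 kN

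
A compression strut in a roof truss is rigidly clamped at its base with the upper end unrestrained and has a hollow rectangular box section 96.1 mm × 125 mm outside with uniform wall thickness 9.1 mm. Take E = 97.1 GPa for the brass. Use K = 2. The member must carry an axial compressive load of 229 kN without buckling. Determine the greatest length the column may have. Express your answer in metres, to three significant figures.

L_max ≈ 2.30 m

Inner dimensions: h_i = 125 − 2×9.1 = 106.8 mm, b_i = 96.1 − 2×9.1 = 77.90 mm
Weak-axis I_min = (h_o·b_o³ − h_i·b_i³)/12 with b_o = 96.1, b_i = 77.90 mm (shorter outer/inner sides).
I_min = (125×96.1³ − 106.8×77.90³)/12 = 5.038×10^6 mm⁴
I = 5.038×10^-6 m⁴
At the buckling limit P_cr = P = 2.290×10^5 N
From P_cr = π²EI/(K·L)²:  L = (1/K)·√(π²EI/P_cr) = (1/2)·√(π²×9.71×10^10×5.038×10^-6/2.290×10^5)
L = 2.30 m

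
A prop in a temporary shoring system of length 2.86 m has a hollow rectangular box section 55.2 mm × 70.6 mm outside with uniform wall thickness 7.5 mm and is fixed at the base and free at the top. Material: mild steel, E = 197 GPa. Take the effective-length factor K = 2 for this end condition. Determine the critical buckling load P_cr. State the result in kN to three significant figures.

P_cr ≈ 40.9 kN

Inner dimensions: h_i = 70.6 − 2×7.5 = 55.60 mm, b_i = 55.2 − 2×7.5 = 40.20 mm
Weak-axis I_min = (h_o·b_o³ − h_i·b_i³)/12 with b_o = 55.2, b_i = 40.20 mm (shorter outer/inner sides).
I_min = (70.6×55.2³ − 55.60×40.20³)/12 = 6.886×10^5 mm⁴
I = 6.886×10^5 mm⁴ = 6.886×10^-7 m⁴
Effective length L_e = K·L = 2 × 2.86 = 5.720 m
P_cr = π²EI / L_e² = π² × 197×10⁹ × 6.886×10^-7 / 5.720² = 4.092×10^4 N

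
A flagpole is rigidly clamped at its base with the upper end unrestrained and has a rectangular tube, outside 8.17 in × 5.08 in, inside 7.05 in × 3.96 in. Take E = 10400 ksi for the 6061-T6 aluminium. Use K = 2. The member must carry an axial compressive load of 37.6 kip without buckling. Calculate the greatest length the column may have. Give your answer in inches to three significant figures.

Weak-axis I_min = (h_o·b_o³ − h_i·b_i³)/12 with b_o = 5.08, b_i = 3.960 in (shorter outer/inner sides).
I_min = (8.17×5.08³ − 7.050×3.960³)/12 = 52.77 in⁴
At the buckling limit P_cr = P = 3.760×10^4 lb
From P_cr = π²EI/(K·L)²:  L = (1/K)·√(π²EI/P_cr) = (1/2)·√(π²×1.04×10^7×52.77/3.760×10^4)
L = 190 in

L_max ≈ 190 in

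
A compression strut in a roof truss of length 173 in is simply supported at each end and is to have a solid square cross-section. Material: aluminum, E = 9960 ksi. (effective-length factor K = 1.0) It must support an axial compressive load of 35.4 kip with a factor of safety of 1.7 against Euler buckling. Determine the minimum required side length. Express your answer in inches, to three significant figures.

Required P_cr = n·P = 1.7 × 35.4 = 60.18 kip
L_e = K·L = 1 × 173 = 173.0 in
Required I = P_cr·L_e²/(π²E) = 6.018×10^4 × 173.0² / (π² × 9.96×10^6) = 18.32 in⁴
Solid square: I = a⁴/12  ⇒  a = (12I)^(1/4) = (12×18.32)^(1/4) = 3.85 in

a ≈ 3.85 in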